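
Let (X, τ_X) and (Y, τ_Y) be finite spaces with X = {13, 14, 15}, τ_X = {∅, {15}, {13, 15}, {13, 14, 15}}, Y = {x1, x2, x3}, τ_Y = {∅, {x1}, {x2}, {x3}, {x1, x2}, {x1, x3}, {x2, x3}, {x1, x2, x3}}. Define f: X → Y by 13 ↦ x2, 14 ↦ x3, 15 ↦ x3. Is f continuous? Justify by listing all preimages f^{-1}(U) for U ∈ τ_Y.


f is NOT continuous.

Compute f^{-1}(U) for each U ∈ τ_Y:
  U = ∅: f^{-1}(U) = ∅ ∈ τ_X ✓.
  U = {x1}: f^{-1}(U) = ∅ ∈ τ_X ✓.
  U = {x2}: f^{-1}(U) = {13} ∉ τ_X ✗.
  U = {x3}: f^{-1}(U) = {14, 15} ∉ τ_X ✗.
  U = {x1, x2}: f^{-1}(U) = {13} ∉ τ_X ✗.
  U = {x1, x3}: f^{-1}(U) = {14, 15} ∉ τ_X ✗.
  U = {x2, x3}: f^{-1}(U) = {13, 14, 15} ∈ τ_X ✓.
  U = {x1, x2, x3}: f^{-1}(U) = {13, 14, 15} ∈ τ_X ✓.
Found U = {x2} with f^{-1}(U) = {13} not in τ_X. Therefore f is NOT continuous.


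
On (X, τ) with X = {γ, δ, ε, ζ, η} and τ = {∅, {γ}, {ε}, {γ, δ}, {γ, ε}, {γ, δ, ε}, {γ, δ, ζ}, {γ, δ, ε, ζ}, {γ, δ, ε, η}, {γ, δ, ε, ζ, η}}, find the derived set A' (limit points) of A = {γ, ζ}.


A' = {δ, ζ, η}

For each x ∈ X, list the open sets U ∈ τ with x ∈ U, then check whether U ∩ (A ∖ {x}) ≠ ∅ for every such U.
  x = γ: open {γ} ∋ x has {γ} ∩ (A ∖ {γ}) = ∅, so x is NOT a limit point.
  x = δ: opens ∋ x are {γ, δ}, {γ, δ, ε}, {γ, δ, ζ}, {γ, δ, ε, ζ}, {γ, δ, ε, η}, {γ, δ, ε, ζ, η}; each meets A ∖ {δ}, so x IS a limit point.
  x = ε: open {ε} ∋ x has {ε} ∩ (A ∖ {ε}) = ∅, so x is NOT a limit point.
  x = ζ: opens ∋ x are {γ, δ, ζ}, {γ, δ, ε, ζ}, {γ, δ, ε, ζ, η}; each meets A ∖ {ζ}, so x IS a limit point.
  x = η: opens ∋ x are {γ, δ, ε, η}, {γ, δ, ε, ζ, η}; each meets A ∖ {η}, so x IS a limit point.
Collecting: A' = {δ, ζ, η}.


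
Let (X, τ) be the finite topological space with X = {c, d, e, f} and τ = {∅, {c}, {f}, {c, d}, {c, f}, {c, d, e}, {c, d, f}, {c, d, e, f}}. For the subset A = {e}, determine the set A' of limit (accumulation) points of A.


A' = ∅

For each x ∈ X, list the open sets U ∈ τ with x ∈ U, then check whether U ∩ (A ∖ {x}) ≠ ∅ for every such U.
  x = c: open {c} ∋ x has {c} ∩ (A ∖ {c}) = ∅, so x is NOT a limit point.
  x = d: open {c, d} ∋ x has {c, d} ∩ (A ∖ {d}) = ∅, so x is NOT a limit point.
  x = e: open {c, d, e} ∋ x has {c, d, e} ∩ (A ∖ {e}) = ∅, so x is NOT a limit point.
  x = f: open {f} ∋ x has {f} ∩ (A ∖ {f}) = ∅, so x is NOT a limit point.
Collecting: A' = ∅.


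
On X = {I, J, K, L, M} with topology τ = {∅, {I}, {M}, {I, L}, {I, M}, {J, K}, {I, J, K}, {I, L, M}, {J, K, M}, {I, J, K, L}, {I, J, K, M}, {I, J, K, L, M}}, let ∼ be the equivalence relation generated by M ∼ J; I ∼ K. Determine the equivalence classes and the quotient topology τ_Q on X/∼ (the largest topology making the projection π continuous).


X/∼ = {[I=K], [J=M], [L]}; |τ_Q| = 3.

Equivalence classes: [I=K], [J=M], [L].
Quotient map π: X → X/∼ sends I ↦ [I=K], J ↦ [J=M], K ↦ [I=K], L ↦ [L], M ↦ [J=M].
For each subset V ⊆ X/∼, compute π^{-1}(V) ⊆ X and check whether π^{-1}(V) ∈ τ. V is open in τ_Q iff π^{-1}(V) ∈ τ.
  V = {}: π^{-1}(V) = ∅ ∈ τ ✓.
  V = {[I=K]}: π^{-1}(V) = {I, K} ∉ τ ✗.
  V = {[J=M]}: π^{-1}(V) = {J, M} ∉ τ ✗.
  V = {[I=K], [J=M]}: π^{-1}(V) = {I, J, K, M} ∈ τ ✓.
  V = {[L]}: π^{-1}(V) = {L} ∉ τ ✗.
  V = {[I=K], [L]}: π^{-1}(V) = {I, K, L} ∉ τ ✗.
  V = {[J=M], [L]}: π^{-1}(V) = {J, L, M} ∉ τ ✗.
  V = {[I=K], [J=M], [L]}: π^{-1}(V) = {I, J, K, L, M} ∈ τ ✓.
Open sets in the quotient: τ_Q = {{}, {[I=K], [J=M]}, {[I=K], [J=M], [L]}} (3 elements).


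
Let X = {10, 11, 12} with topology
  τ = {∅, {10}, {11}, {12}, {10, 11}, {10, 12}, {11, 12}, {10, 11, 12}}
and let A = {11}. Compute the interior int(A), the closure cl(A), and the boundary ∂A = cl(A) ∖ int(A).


int(A) = {11}, cl(A) = {11}, ∂A = ∅.

Closed sets in (X, τ) are complements of opens:
  closed(X, τ) = {∅, {10}, {11}, {12}, {10, 11}, {10, 12}, {11, 12}, {10, 11, 12}}.
int(A) = ⋃ {U ∈ τ : U ⊆ A}. Opens contained in A: ∅, {11}.
Taking the union of these: int(A) = {11}.
cl(A) = ⋂ {C closed : A ⊆ C}. Closed sets containing A: {11}, {10, 11}, {11, 12}, {10, 11, 12}.
Intersecting these: cl(A) = {11}.
∂A = cl(A) ∖ int(A) = {11} ∖ {11} = ∅.


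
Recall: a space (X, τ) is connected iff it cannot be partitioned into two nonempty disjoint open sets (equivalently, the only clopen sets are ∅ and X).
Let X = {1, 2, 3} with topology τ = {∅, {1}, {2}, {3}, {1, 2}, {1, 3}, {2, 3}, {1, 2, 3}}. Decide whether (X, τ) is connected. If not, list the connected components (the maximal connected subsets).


(X, τ) is disconnected; components = [{1}, {2}, {3}].

Find clopen sets (U ∈ τ with X ∖ U ∈ τ):
  U = ∅, X ∖ U = {1, 2, 3} — both open, so U is clopen.
  U = {1}, X ∖ U = {2, 3} — both open, so U is clopen.
  U = {2}, X ∖ U = {1, 3} — both open, so U is clopen.
  U = {3}, X ∖ U = {1, 2} — both open, so U is clopen.
  U = {1, 2}, X ∖ U = {3} — both open, so U is clopen.
  U = {1, 3}, X ∖ U = {2} — both open, so U is clopen.
  U = {2, 3}, X ∖ U = {1} — both open, so U is clopen.
  U = {1, 2, 3}, X ∖ U = ∅ — both open, so U is clopen.
Nontrivial clopen(s) exist: e.g. {2}. So (X, τ) is disconnected.
Compute connected components by grouping points that agree on all clopens:
  component: {1}
  component: {2}
  component: {3}


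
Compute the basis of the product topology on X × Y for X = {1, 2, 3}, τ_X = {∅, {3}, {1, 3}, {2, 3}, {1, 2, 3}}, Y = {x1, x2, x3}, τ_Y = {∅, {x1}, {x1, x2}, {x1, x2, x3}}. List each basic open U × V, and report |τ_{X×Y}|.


Basis B = {∅ × ∅, {3} × {x1}, {1, 3} × {x1}, {2, 3} × {x1}, {3} × {x1, x2}, {1, 2, 3} × {x1}, {3} × {x1, x2, x3}, {1, 3} × {x1, x2}, {2, 3} × {x1, x2}, {1, 3} × {x1, x2, x3}, {1, 2, 3} × {x1, x2}, {2, 3} × {x1, x2, x3}, {1, 2, 3} × {x1, x2, x3}}; |τ_{X×Y}| = 30.

Enumerate products U × V with U ∈ τ_X, V ∈ τ_Y (deduplicated):
  ∅ × ∅ = {} (∅)
  {3} × {x1} = {(3,x1)}
  {1, 3} × {x1} = {(1,x1), (3,x1)}
  {2, 3} × {x1} = {(2,x1), (3,x1)}
  {3} × {x1, x2} = {(3,x1), (3,x2)}
  {1, 2, 3} × {x1} = {(1,x1), (2,x1), (3,x1)}
  {3} × {x1, x2, x3} = {(3,x1), (3,x2), (3,x3)}
  {1, 3} × {x1, x2} = {(1,x1), (1,x2), (3,x1), (3,x2)}
  {2, 3} × {x1, x2} = {(2,x1), (2,x2), (3,x1), (3,x2)}
  {1, 3} × {x1, x2, x3} = {(1,x1), (1,x2), (1,x3), (3,x1), (3,x2), (3,x3)}
  {1, 2, 3} × {x1, x2} = {(1,x1), (1,x2), (2,x1), (2,x2), (3,x1), (3,x2)}
  {2, 3} × {x1, x2, x3} = {(2,x1), (2,x2), (2,x3), (3,x1), (3,x2), (3,x3)}
  {1, 2, 3} × {x1, x2, x3} = {(1,x1), (1,x2), (1,x3), (2,x1), (2,x2), (2,x3), (3,x1), (3,x2), (3,x3)}
These 13 distinct sets form the basis B.
Close under arbitrary unions to get τ_{X×Y}; counting gives |τ_{X×Y}| = 30.


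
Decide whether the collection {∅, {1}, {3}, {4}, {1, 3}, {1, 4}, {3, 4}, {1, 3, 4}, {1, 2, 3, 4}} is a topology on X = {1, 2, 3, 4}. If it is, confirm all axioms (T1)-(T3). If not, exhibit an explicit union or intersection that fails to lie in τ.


τ IS a topology on X.

Axiom (T1): ∅ ∈ τ? Yes; X ∈ τ? Yes.
Axiom (T2/T3): check pairwise unions and intersections of members of τ.
All pairwise intersections and unions checked — each lies in τ. Therefore τ satisfies (T1), (T2), (T3): it IS a topology on X.


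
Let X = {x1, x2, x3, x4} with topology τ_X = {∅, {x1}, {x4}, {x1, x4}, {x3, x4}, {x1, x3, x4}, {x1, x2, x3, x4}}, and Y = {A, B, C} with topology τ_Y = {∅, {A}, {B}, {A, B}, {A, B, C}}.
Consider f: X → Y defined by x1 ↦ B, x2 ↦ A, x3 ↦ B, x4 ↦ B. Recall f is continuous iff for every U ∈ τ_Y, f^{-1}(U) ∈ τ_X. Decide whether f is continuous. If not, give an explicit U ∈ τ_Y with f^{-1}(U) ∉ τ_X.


f is NOT continuous.

Compute f^{-1}(U) for each U ∈ τ_Y:
  U = ∅: f^{-1}(U) = ∅ ∈ τ_X ✓.
  U = {A}: f^{-1}(U) = {x2} ∉ τ_X ✗.
  U = {B}: f^{-1}(U) = {x1, x3, x4} ∈ τ_X ✓.
  U = {A, B}: f^{-1}(U) = {x1, x2, x3, x4} ∈ τ_X ✓.
  U = {A, B, C}: f^{-1}(U) = {x1, x2, x3, x4} ∈ τ_X ✓.
Found U = {A} with f^{-1}(U) = {x2} not in τ_X. Therefore f is NOT continuous.


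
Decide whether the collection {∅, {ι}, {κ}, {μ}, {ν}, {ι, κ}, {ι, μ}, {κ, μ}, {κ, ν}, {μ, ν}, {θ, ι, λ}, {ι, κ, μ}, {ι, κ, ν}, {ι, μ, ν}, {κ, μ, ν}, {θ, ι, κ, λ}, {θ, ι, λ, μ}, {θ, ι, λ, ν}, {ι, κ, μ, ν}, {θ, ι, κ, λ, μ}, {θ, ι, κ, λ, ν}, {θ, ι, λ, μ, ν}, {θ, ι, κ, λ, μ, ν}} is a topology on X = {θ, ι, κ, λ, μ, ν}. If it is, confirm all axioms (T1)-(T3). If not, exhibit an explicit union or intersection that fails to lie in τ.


τ is NOT a topology on X.

Axiom (T1): ∅ ∈ τ? Yes; X ∈ τ? Yes.
Axiom (T2/T3): check pairwise unions and intersections of members of τ.
Counterexample for (T2): {ι} ∪ {ν} = {ι, ν} ∉ τ. Therefore τ is NOT a topology.


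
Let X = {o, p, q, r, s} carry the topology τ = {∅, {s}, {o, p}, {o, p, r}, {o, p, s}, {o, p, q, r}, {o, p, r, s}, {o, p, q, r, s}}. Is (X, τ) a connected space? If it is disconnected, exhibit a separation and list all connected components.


(X, τ) is disconnected; components = [{s}, {o, p, q, r}].

Find clopen sets (U ∈ τ with X ∖ U ∈ τ):
  U = ∅, X ∖ U = {o, p, q, r, s} — both open, so U is clopen.
  U = {s}, X ∖ U = {o, p, q, r} — both open, so U is clopen.
  U = {o, p, q, r}, X ∖ U = {s} — both open, so U is clopen.
  U = {o, p, q, r, s}, X ∖ U = ∅ — both open, so U is clopen.
Nontrivial clopen(s) exist: e.g. {s}. So (X, τ) is disconnected.
Compute connected components by grouping points that agree on all clopens:
  component: {s}
  component: {o, p, q, r}


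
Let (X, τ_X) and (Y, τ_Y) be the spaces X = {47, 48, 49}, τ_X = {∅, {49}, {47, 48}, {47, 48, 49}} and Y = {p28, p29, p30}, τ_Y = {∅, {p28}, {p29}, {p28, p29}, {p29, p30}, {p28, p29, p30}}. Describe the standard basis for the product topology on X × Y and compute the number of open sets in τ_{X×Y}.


Basis B = {∅ × ∅, {49} × {p28}, {49} × {p29}, {47, 48} × {p28}, {47, 48} × {p29}, {49} × {p28, p29}, {49} × {p29, p30}, {47, 48, 49} × {p28}, {47, 48, 49} × {p29}, {49} × {p28, p29, p30}, {47, 48} × {p28, p29}, {47, 48} × {p29, p30}, {47, 48} × {p28, p29, p30}, {47, 48, 49} × {p28, p29}, {47, 48, 49} × {p29, p30}, {47, 48, 49} × {p28, p29, p30}}; |τ_{X×Y}| = 36.

Enumerate products U × V with U ∈ τ_X, V ∈ τ_Y (deduplicated):
  ∅ × ∅ = {} (∅)
  {49} × {p28} = {(49,p28)}
  {49} × {p29} = {(49,p29)}
  {47, 48} × {p28} = {(47,p28), (48,p28)}
  {47, 48} × {p29} = {(47,p29), (48,p29)}
  {49} × {p28, p29} = {(49,p28), (49,p29)}
  {49} × {p29, p30} = {(49,p29), (49,p30)}
  {47, 48, 49} × {p28} = {(47,p28), (48,p28), (49,p28)}
  {47, 48, 49} × {p29} = {(47,p29), (48,p29), (49,p29)}
  {49} × {p28, p29, p30} = {(49,p28), (49,p29), (49,p30)}
  {47, 48} × {p28, p29} = {(47,p28), (47,p29), (48,p28), (48,p29)}
  {47, 48} × {p29, p30} = {(47,p29), (47,p30), (48,p29), (48,p30)}
  {47, 48} × {p28, p29, p30} = {(47,p28), (47,p29), (47,p30), (48,p28), (48,p29), (48,p30)}
  {47, 48, 49} × {p28, p29} = {(47,p28), (47,p29), (48,p28), (48,p29), (49,p28), (49,p29)}
  {47, 48, 49} × {p29, p30} = {(47,p29), (47,p30), (48,p29), (48,p30), (49,p29), (49,p30)}
  {47, 48, 49} × {p28, p29, p30} = {(47,p28), (47,p29), (47,p30), (48,p28), (48,p29), (48,p30), (49,p28), (49,p29), (49,p30)}
These 16 distinct sets form the basis B.
Close under arbitrary unions to get τ_{X×Y}; counting gives |τ_{X×Y}| = 36.


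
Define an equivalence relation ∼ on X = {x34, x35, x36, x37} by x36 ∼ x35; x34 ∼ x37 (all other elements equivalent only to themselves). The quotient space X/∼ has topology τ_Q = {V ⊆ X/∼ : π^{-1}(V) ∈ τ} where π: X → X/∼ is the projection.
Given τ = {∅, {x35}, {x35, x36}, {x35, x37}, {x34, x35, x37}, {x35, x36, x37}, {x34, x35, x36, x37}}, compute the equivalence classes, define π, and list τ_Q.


X/∼ = {[x34=x37], [x35=x36]}; |τ_Q| = 3.

Equivalence classes: [x34=x37], [x35=x36].
Quotient map π: X → X/∼ sends x34 ↦ [x34=x37], x35 ↦ [x35=x36], x36 ↦ [x35=x36], x37 ↦ [x34=x37].
For each subset V ⊆ X/∼, compute π^{-1}(V) ⊆ X and check whether π^{-1}(V) ∈ τ. V is open in τ_Q iff π^{-1}(V) ∈ τ.
  V = {}: π^{-1}(V) = ∅ ∈ τ ✓.
  V = {[x34=x37]}: π^{-1}(V) = {x34, x37} ∉ τ ✗.
  V = {[x35=x36]}: π^{-1}(V) = {x35, x36} ∈ τ ✓.
  V = {[x34=x37], [x35=x36]}: π^{-1}(V) = {x34, x35, x36, x37} ∈ τ ✓.
Open sets in the quotient: τ_Q = {{}, {[x35=x36]}, {[x34=x37], [x35=x36]}} (3 elements).


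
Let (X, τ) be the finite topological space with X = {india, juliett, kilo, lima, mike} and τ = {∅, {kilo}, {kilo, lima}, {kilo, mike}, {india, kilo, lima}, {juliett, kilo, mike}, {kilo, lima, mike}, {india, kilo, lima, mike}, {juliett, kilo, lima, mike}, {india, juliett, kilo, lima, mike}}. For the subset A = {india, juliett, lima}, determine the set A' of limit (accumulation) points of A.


A' = {india}

For each x ∈ X, list the open sets U ∈ τ with x ∈ U, then check whether U ∩ (A ∖ {x}) ≠ ∅ for every such U.
  x = india: opens ∋ x are {india, kilo, lima}, {india, kilo, lima, mike}, {india, juliett, kilo, lima, mike}; each meets A ∖ {india}, so x IS a limit point.
  x = juliett: open {juliett, kilo, mike} ∋ x has {juliett, kilo, mike} ∩ (A ∖ {juliett}) = ∅, so x is NOT a limit point.
  x = kilo: open {kilo} ∋ x has {kilo} ∩ (A ∖ {kilo}) = ∅, so x is NOT a limit point.
  x = lima: open {kilo, lima} ∋ x has {kilo, lima} ∩ (A ∖ {lima}) = ∅, so x is NOT a limit point.
  x = mike: open {kilo, mike} ∋ x has {kilo, mike} ∩ (A ∖ {mike}) = ∅, so x is NOT a limit point.
Collecting: A' = {india}.


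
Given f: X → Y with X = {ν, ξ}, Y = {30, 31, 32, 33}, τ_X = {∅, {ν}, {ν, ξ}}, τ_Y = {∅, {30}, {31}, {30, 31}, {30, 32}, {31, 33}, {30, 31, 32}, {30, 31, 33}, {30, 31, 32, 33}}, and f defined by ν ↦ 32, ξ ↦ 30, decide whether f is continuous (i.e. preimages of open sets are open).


f is NOT continuous.

Compute f^{-1}(U) for each U ∈ τ_Y:
  U = ∅: f^{-1}(U) = ∅ ∈ τ_X ✓.
  U = {30}: f^{-1}(U) = {ξ} ∉ τ_X ✗.
  U = {31}: f^{-1}(U) = ∅ ∈ τ_X ✓.
  U = {30, 31}: f^{-1}(U) = {ξ} ∉ τ_X ✗.
  U = {30, 32}: f^{-1}(U) = {ν, ξ} ∈ τ_X ✓.
  U = {31, 33}: f^{-1}(U) = ∅ ∈ τ_X ✓.
  U = {30, 31, 32}: f^{-1}(U) = {ν, ξ} ∈ τ_X ✓.
  U = {30, 31, 33}: f^{-1}(U) = {ξ} ∉ τ_X ✗.
  U = {30, 31, 32, 33}: f^{-1}(U) = {ν, ξ} ∈ τ_X ✓.
Found U = {30} with f^{-1}(U) = {ξ} not in τ_X. Therefore f is NOT continuous.


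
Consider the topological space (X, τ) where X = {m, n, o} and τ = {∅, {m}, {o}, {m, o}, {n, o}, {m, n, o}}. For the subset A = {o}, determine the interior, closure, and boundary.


int(A) = {o}, cl(A) = {n, o}, ∂A = {n}.

Closed sets in (X, τ) are complements of opens:
  closed(X, τ) = {∅, {m}, {n}, {m, n}, {n, o}, {m, n, o}}.
int(A) = ⋃ {U ∈ τ : U ⊆ A}. Opens contained in A: ∅, {o}.
Taking the union of these: int(A) = {o}.
cl(A) = ⋂ {C closed : A ⊆ C}. Closed sets containing A: {n, o}, {m, n, o}.
Intersecting these: cl(A) = {n, o}.
∂A = cl(A) ∖ int(A) = {n, o} ∖ {o} = {n}.


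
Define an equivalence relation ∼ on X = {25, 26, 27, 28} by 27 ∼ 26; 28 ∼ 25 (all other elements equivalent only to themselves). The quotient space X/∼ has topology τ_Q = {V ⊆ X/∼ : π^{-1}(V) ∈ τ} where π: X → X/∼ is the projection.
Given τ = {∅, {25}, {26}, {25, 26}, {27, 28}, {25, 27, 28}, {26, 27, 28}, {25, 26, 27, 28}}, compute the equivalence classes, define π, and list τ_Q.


X/∼ = {[25=28], [26=27]}; |τ_Q| = 2.

Equivalence classes: [25=28], [26=27].
Quotient map π: X → X/∼ sends 25 ↦ [25=28], 26 ↦ [26=27], 27 ↦ [26=27], 28 ↦ [25=28].
For each subset V ⊆ X/∼, compute π^{-1}(V) ⊆ X and check whether π^{-1}(V) ∈ τ. V is open in τ_Q iff π^{-1}(V) ∈ τ.
  V = {}: π^{-1}(V) = ∅ ∈ τ ✓.
  V = {[25=28]}: π^{-1}(V) = {25, 28} ∉ τ ✗.
  V = {[26=27]}: π^{-1}(V) = {26, 27} ∉ τ ✗.
  V = {[25=28], [26=27]}: π^{-1}(V) = {25, 26, 27, 28} ∈ τ ✓.
Open sets in the quotient: τ_Q = {{}, {[25=28], [26=27]}} (2 elements).


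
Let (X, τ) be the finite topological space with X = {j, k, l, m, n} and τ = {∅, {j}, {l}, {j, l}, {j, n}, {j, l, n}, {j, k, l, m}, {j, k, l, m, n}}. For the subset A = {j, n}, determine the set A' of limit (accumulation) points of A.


A' = {k, m, n}

For each x ∈ X, list the open sets U ∈ τ with x ∈ U, then check whether U ∩ (A ∖ {x}) ≠ ∅ for every such U.
  x = j: open {j} ∋ x has {j} ∩ (A ∖ {j}) = ∅, so x is NOT a limit point.
  x = k: opens ∋ x are {j, k, l, m}, {j, k, l, m, n}; each meets A ∖ {k}, so x IS a limit point.
  x = l: open {l} ∋ x has {l} ∩ (A ∖ {l}) = ∅, so x is NOT a limit point.
  x = m: opens ∋ x are {j, k, l, m}, {j, k, l, m, n}; each meets A ∖ {m}, so x IS a limit point.
  x = n: opens ∋ x are {j, n}, {j, l, n}, {j, k, l, m, n}; each meets A ∖ {n}, so x IS a limit point.
Collecting: A' = {k, m, n}.


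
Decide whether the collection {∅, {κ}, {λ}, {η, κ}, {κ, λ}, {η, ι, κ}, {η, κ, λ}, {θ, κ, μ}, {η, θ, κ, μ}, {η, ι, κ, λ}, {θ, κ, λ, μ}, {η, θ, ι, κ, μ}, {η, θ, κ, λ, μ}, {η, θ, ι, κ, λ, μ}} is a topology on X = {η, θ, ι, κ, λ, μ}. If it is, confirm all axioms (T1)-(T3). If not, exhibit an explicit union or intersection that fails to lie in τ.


τ IS a topology on X.

Axiom (T1): ∅ ∈ τ? Yes; X ∈ τ? Yes.
Axiom (T2/T3): check pairwise unions and intersections of members of τ.
All pairwise intersections and unions checked — each lies in τ. Therefore τ satisfies (T1), (T2), (T3): it IS a topology on X.


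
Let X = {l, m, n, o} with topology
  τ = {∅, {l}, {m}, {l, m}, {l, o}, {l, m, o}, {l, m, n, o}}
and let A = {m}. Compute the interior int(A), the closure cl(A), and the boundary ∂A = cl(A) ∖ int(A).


int(A) = {m}, cl(A) = {m, n}, ∂A = {n}.

Closed sets in (X, τ) are complements of opens:
  closed(X, τ) = {∅, {n}, {m, n}, {n, o}, {l, n, o}, {m, n, o}, {l, m, n, o}}.
int(A) = ⋃ {U ∈ τ : U ⊆ A}. Opens contained in A: ∅, {m}.
Taking the union of these: int(A) = {m}.
cl(A) = ⋂ {C closed : A ⊆ C}. Closed sets containing A: {m, n}, {m, n, o}, {l, m, n, o}.
Intersecting these: cl(A) = {m, n}.
∂A = cl(A) ∖ int(A) = {m, n} ∖ {m} = {n}.


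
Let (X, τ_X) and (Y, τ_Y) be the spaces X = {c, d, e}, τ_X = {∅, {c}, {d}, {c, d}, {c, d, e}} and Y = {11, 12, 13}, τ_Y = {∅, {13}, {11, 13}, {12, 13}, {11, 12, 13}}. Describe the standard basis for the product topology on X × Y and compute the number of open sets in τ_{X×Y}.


Basis B = {∅ × ∅, {c} × {13}, {d} × {13}, {c} × {11, 13}, {c} × {12, 13}, {c, d} × {13}, {d} × {11, 13}, {d} × {12, 13}, {c} × {11, 12, 13}, {c, d, e} × {13}, {d} × {11, 12, 13}, {c, d} × {11, 13}, {c, d} × {12, 13}, {c, d} × {11, 12, 13}, {c, d, e} × {11, 13}, {c, d, e} × {12, 13}, {c, d, e} × {11, 12, 13}}; |τ_{X×Y}| = 50.

Enumerate products U × V with U ∈ τ_X, V ∈ τ_Y (deduplicated):
  ∅ × ∅ = {} (∅)
  {c} × {13} = {(c,13)}
  {d} × {13} = {(d,13)}
  {c} × {11, 13} = {(c,11), (c,13)}
  {c} × {12, 13} = {(c,12), (c,13)}
  {c, d} × {13} = {(c,13), (d,13)}
  {d} × {11, 13} = {(d,11), (d,13)}
  {d} × {12, 13} = {(d,12), (d,13)}
  {c} × {11, 12, 13} = {(c,11), (c,12), (c,13)}
  {c, d, e} × {13} = {(c,13), (d,13), (e,13)}
  {d} × {11, 12, 13} = {(d,11), (d,12), (d,13)}
  {c, d} × {11, 13} = {(c,11), (c,13), (d,11), (d,13)}
  {c, d} × {12, 13} = {(c,12), (c,13), (d,12), (d,13)}
  {c, d} × {11, 12, 13} = {(c,11), (c,12), (c,13), (d,11), (d,12), (d,13)}
  {c, d, e} × {11, 13} = {(c,11), (c,13), (d,11), (d,13), (e,11), (e,13)}
  {c, d, e} × {12, 13} = {(c,12), (c,13), (d,12), (d,13), (e,12), (e,13)}
  {c, d, e} × {11, 12, 13} = {(c,11), (c,12), (c,13), (d,11), (d,12), (d,13), (e,11), (e,12), (e,13)}
These 17 distinct sets form the basis B.
Close under arbitrary unions to get τ_{X×Y}; counting gives |τ_{X×Y}| = 50.


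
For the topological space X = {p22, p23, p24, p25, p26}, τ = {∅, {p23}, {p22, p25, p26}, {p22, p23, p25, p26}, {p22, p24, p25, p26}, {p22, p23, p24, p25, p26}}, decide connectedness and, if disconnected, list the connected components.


(X, τ) is disconnected; components = [{p23}, {p22, p24, p25, p26}].

Find clopen sets (U ∈ τ with X ∖ U ∈ τ):
  U = ∅, X ∖ U = {p22, p23, p24, p25, p26} — both open, so U is clopen.
  U = {p23}, X ∖ U = {p22, p24, p25, p26} — both open, so U is clopen.
  U = {p22, p24, p25, p26}, X ∖ U = {p23} — both open, so U is clopen.
  U = {p22, p23, p24, p25, p26}, X ∖ U = ∅ — both open, so U is clopen.
Nontrivial clopen(s) exist: e.g. {p22, p24, p25, p26}. So (X, τ) is disconnected.
Compute connected components by grouping points that agree on all clopens:
  component: {p23}
  component: {p22, p24, p25, p26}


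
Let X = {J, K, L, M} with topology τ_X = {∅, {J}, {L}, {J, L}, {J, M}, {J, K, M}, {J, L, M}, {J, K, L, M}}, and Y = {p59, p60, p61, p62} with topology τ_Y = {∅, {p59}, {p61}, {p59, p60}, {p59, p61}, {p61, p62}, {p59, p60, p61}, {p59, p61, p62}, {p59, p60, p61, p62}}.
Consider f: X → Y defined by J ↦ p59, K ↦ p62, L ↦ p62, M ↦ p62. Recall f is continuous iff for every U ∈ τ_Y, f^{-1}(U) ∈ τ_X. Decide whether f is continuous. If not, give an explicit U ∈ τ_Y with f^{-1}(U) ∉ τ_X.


f is NOT continuous.

Compute f^{-1}(U) for each U ∈ τ_Y:
  U = ∅: f^{-1}(U) = ∅ ∈ τ_X ✓.
  U = {p59}: f^{-1}(U) = {J} ∈ τ_X ✓.
  U = {p61}: f^{-1}(U) = ∅ ∈ τ_X ✓.
  U = {p59, p60}: f^{-1}(U) = {J} ∈ τ_X ✓.
  U = {p59, p61}: f^{-1}(U) = {J} ∈ τ_X ✓.
  U = {p61, p62}: f^{-1}(U) = {K, L, M} ∉ τ_X ✗.
  U = {p59, p60, p61}: f^{-1}(U) = {J} ∈ τ_X ✓.
  U = {p59, p61, p62}: f^{-1}(U) = {J, K, L, M} ∈ τ_X ✓.
  U = {p59, p60, p61, p62}: f^{-1}(U) = {J, K, L, M} ∈ τ_X ✓.
Found U = {p61, p62} with f^{-1}(U) = {K, L, M} not in τ_X. Therefore f is NOT continuous.


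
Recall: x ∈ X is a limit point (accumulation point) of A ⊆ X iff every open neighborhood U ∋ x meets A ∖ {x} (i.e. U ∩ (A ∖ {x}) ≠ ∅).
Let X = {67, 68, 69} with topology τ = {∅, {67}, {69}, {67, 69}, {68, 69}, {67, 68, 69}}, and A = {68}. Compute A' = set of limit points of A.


A' = ∅

For each x ∈ X, list the open sets U ∈ τ with x ∈ U, then check whether U ∩ (A ∖ {x}) ≠ ∅ for every such U.
  x = 67: open {67} ∋ x has {67} ∩ (A ∖ {67}) = ∅, so x is NOT a limit point.
  x = 68: open {68, 69} ∋ x has {68, 69} ∩ (A ∖ {68}) = ∅, so x is NOT a limit point.
  x = 69: open {69} ∋ x has {69} ∩ (A ∖ {69}) = ∅, so x is NOT a limit point.
Collecting: A' = ∅.


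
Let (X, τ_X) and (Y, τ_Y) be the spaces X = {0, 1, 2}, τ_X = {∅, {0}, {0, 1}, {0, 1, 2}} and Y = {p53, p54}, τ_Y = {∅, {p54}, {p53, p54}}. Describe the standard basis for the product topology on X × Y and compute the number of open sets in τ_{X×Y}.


Basis B = {∅ × ∅, {0} × {p54}, {0} × {p53, p54}, {0, 1} × {p54}, {0, 1, 2} × {p54}, {0, 1} × {p53, p54}, {0, 1, 2} × {p53, p54}}; |τ_{X×Y}| = 10.

Enumerate products U × V with U ∈ τ_X, V ∈ τ_Y (deduplicated):
  ∅ × ∅ = {} (∅)
  {0} × {p54} = {(0,p54)}
  {0} × {p53, p54} = {(0,p53), (0,p54)}
  {0, 1} × {p54} = {(0,p54), (1,p54)}
  {0, 1, 2} × {p54} = {(0,p54), (1,p54), (2,p54)}
  {0, 1} × {p53, p54} = {(0,p53), (0,p54), (1,p53), (1,p54)}
  {0, 1, 2} × {p53, p54} = {(0,p53), (0,p54), (1,p53), (1,p54), (2,p53), (2,p54)}
These 7 distinct sets form the basis B.
Close under arbitrary unions to get τ_{X×Y}; counting gives |τ_{X×Y}| = 10.


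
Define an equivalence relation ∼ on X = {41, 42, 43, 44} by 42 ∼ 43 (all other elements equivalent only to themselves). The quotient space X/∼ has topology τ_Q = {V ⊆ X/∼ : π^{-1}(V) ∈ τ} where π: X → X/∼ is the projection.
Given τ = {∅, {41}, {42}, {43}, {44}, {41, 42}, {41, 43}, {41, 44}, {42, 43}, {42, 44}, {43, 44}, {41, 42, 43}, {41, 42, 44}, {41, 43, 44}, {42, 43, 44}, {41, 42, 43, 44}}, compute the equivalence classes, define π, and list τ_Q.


X/∼ = {[41], [42=43], [44]}; |τ_Q| = 8.

Equivalence classes: [41], [42=43], [44].
Quotient map π: X → X/∼ sends 41 ↦ [41], 42 ↦ [42=43], 43 ↦ [42=43], 44 ↦ [44].
For each subset V ⊆ X/∼, compute π^{-1}(V) ⊆ X and check whether π^{-1}(V) ∈ τ. V is open in τ_Q iff π^{-1}(V) ∈ τ.
  V = {}: π^{-1}(V) = ∅ ∈ τ ✓.
  V = {[41]}: π^{-1}(V) = {41} ∈ τ ✓.
  V = {[42=43]}: π^{-1}(V) = {42, 43} ∈ τ ✓.
  V = {[41], [42=43]}: π^{-1}(V) = {41, 42, 43} ∈ τ ✓.
  V = {[44]}: π^{-1}(V) = {44} ∈ τ ✓.
  V = {[41], [44]}: π^{-1}(V) = {41, 44} ∈ τ ✓.
  V = {[42=43], [44]}: π^{-1}(V) = {42, 43, 44} ∈ τ ✓.
  V = {[41], [42=43], [44]}: π^{-1}(V) = {41, 42, 43, 44} ∈ τ ✓.
Open sets in the quotient: τ_Q = {{}, {[41]}, {[42=43]}, {[41], [42=43]}, {[44]}, {[41], [44]}, {[42=43], [44]}, {[41], [42=43], [44]}} (8 elements).


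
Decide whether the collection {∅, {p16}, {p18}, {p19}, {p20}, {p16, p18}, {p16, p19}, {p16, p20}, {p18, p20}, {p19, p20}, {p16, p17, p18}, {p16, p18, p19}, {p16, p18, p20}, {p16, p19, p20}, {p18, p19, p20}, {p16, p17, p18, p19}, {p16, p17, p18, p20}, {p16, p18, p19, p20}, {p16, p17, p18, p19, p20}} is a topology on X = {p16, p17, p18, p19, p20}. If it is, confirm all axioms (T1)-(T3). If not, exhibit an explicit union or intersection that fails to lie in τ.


τ is NOT a topology on X.

Axiom (T1): ∅ ∈ τ? Yes; X ∈ τ? Yes.
Axiom (T2/T3): check pairwise unions and intersections of members of τ.
Counterexample for (T2): {p18} ∪ {p19} = {p18, p19} ∉ τ. Therefore τ is NOT a topology.


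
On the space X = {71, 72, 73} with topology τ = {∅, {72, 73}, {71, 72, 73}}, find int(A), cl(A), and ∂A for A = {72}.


int(A) = ∅, cl(A) = {71, 72, 73}, ∂A = {71, 72, 73}.

Closed sets in (X, τ) are complements of opens:
  closed(X, τ) = {∅, {71}, {71, 72, 73}}.
int(A) = ⋃ {U ∈ τ : U ⊆ A}. Opens contained in A: ∅.
Taking the union of these: int(A) = ∅.
cl(A) = ⋂ {C closed : A ⊆ C}. Closed sets containing A: {71, 72, 73}.
Intersecting these: cl(A) = {71, 72, 73}.
∂A = cl(A) ∖ int(A) = {71, 72, 73} ∖ ∅ = {71, 72, 73}.


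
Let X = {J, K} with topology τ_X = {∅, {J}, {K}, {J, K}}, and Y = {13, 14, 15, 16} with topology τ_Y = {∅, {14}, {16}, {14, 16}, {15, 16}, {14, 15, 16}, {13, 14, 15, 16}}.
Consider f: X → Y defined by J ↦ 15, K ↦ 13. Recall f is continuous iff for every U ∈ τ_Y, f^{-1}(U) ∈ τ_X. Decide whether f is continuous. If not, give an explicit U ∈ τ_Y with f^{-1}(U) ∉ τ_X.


f IS continuous.

Compute f^{-1}(U) for each U ∈ τ_Y:
  U = ∅: f^{-1}(U) = ∅ ∈ τ_X ✓.
  U = {14}: f^{-1}(U) = ∅ ∈ τ_X ✓.
  U = {16}: f^{-1}(U) = ∅ ∈ τ_X ✓.
  U = {14, 16}: f^{-1}(U) = ∅ ∈ τ_X ✓.
  U = {15, 16}: f^{-1}(U) = {J} ∈ τ_X ✓.
  U = {14, 15, 16}: f^{-1}(U) = {J} ∈ τ_X ✓.
  U = {13, 14, 15, 16}: f^{-1}(U) = {J, K} ∈ τ_X ✓.
Every preimage lies in τ_X, so f IS continuous.


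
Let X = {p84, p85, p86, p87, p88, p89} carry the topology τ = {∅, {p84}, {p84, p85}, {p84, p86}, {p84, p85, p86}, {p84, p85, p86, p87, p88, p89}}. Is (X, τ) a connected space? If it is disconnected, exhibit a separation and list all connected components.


(X, τ) is connected.

Find clopen sets (U ∈ τ with X ∖ U ∈ τ):
  U = ∅, X ∖ U = {p84, p85, p86, p87, p88, p89} — both open, so U is clopen.
  U = {p84, p85, p86, p87, p88, p89}, X ∖ U = ∅ — both open, so U is clopen.
Only trivial clopens (∅ and X) exist, so (X, τ) is connected.
Compute connected components by grouping points that agree on all clopens:
  component: {p84, p85, p86, p87, p88, p89}


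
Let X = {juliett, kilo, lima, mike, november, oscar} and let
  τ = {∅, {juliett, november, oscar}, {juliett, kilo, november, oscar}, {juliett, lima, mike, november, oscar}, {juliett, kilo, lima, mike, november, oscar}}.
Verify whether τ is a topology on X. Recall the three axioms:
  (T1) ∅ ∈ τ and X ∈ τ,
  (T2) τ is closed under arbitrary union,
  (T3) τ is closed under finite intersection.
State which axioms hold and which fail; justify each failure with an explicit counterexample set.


τ IS a topology on X.

Axiom (T1): ∅ ∈ τ? Yes; X ∈ τ? Yes.
Axiom (T2/T3): check pairwise unions and intersections of members of τ.
All pairwise intersections and unions checked — each lies in τ. Therefore τ satisfies (T1), (T2), (T3): it IS a topology on X.


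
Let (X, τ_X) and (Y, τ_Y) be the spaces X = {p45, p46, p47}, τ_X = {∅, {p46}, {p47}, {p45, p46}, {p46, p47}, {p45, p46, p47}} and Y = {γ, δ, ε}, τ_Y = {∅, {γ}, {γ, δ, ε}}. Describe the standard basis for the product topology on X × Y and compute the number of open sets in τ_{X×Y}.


Basis B = {∅ × ∅, {p46} × {γ}, {p47} × {γ}, {p45, p46} × {γ}, {p46, p47} × {γ}, {p45, p46, p47} × {γ}, {p46} × {γ, δ, ε}, {p47} × {γ, δ, ε}, {p45, p46} × {γ, δ, ε}, {p46, p47} × {γ, δ, ε}, {p45, p46, p47} × {γ, δ, ε}}; |τ_{X×Y}| = 18.

Enumerate products U × V with U ∈ τ_X, V ∈ τ_Y (deduplicated):
  ∅ × ∅ = {} (∅)
  {p46} × {γ} = {(p46,γ)}
  {p47} × {γ} = {(p47,γ)}
  {p45, p46} × {γ} = {(p45,γ), (p46,γ)}
  {p46, p47} × {γ} = {(p46,γ), (p47,γ)}
  {p45, p46, p47} × {γ} = {(p45,γ), (p46,γ), (p47,γ)}
  {p46} × {γ, δ, ε} = {(p46,γ), (p46,δ), (p46,ε)}
  {p47} × {γ, δ, ε} = {(p47,γ), (p47,δ), (p47,ε)}
  {p45, p46} × {γ, δ, ε} = {(p45,γ), (p45,δ), (p45,ε), (p46,γ), (p46,δ), (p46,ε)}
  {p46, p47} × {γ, δ, ε} = {(p46,γ), (p46,δ), (p46,ε), (p47,γ), (p47,δ), (p47,ε)}
  {p45, p46, p47} × {γ, δ, ε} = {(p45,γ), (p45,δ), (p45,ε), (p46,γ), (p46,δ), (p46,ε), (p47,γ), (p47,δ), (p47,ε)}
These 11 distinct sets form the basis B.
Close under arbitrary unions to get τ_{X×Y}; counting gives |τ_{X×Y}| = 18.


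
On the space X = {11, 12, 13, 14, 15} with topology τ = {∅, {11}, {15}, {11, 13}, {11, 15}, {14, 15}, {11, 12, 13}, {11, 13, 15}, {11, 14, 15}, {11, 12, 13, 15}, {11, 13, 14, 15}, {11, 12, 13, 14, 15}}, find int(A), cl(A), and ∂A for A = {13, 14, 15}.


int(A) = {14, 15}, cl(A) = {12, 13, 14, 15}, ∂A = {12, 13}.

Closed sets in (X, τ) are complements of opens:
  closed(X, τ) = {∅, {12}, {14}, {12, 13}, {12, 14}, {14, 15}, {11, 12, 13}, {12, 13, 14}, {12, 14, 15}, {11, 12, 13, 14}, {12, 13, 14, 15}, {11, 12, 13, 14, 15}}.
int(A) = ⋃ {U ∈ τ : U ⊆ A}. Opens contained in A: ∅, {15}, {14, 15}.
Taking the union of these: int(A) = {14, 15}.
cl(A) = ⋂ {C closed : A ⊆ C}. Closed sets containing A: {12, 13, 14, 15}, {11, 12, 13, 14, 15}.
Intersecting these: cl(A) = {12, 13, 14, 15}.
∂A = cl(A) ∖ int(A) = {12, 13, 14, 15} ∖ {14, 15} = {12, 13}.


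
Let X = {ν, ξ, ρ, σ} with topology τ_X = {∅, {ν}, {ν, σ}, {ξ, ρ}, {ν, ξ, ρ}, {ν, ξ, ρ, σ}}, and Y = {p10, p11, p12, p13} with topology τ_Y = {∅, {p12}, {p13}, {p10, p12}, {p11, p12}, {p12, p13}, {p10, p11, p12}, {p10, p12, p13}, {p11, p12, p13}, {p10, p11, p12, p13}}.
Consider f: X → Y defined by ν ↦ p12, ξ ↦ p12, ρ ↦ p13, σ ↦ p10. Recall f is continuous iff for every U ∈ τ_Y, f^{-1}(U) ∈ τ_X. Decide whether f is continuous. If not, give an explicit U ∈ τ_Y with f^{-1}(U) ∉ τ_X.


f is NOT continuous.

Compute f^{-1}(U) for each U ∈ τ_Y:
  U = ∅: f^{-1}(U) = ∅ ∈ τ_X ✓.
  U = {p12}: f^{-1}(U) = {ν, ξ} ∉ τ_X ✗.
  U = {p13}: f^{-1}(U) = {ρ} ∉ τ_X ✗.
  U = {p10, p12}: f^{-1}(U) = {ν, ξ, σ} ∉ τ_X ✗.
  U = {p11, p12}: f^{-1}(U) = {ν, ξ} ∉ τ_X ✗.
  U = {p12, p13}: f^{-1}(U) = {ν, ξ, ρ} ∈ τ_X ✓.
  U = {p10, p11, p12}: f^{-1}(U) = {ν, ξ, σ} ∉ τ_X ✗.
  U = {p10, p12, p13}: f^{-1}(U) = {ν, ξ, ρ, σ} ∈ τ_X ✓.
  U = {p11, p12, p13}: f^{-1}(U) = {ν, ξ, ρ} ∈ τ_X ✓.
  U = {p10, p11, p12, p13}: f^{-1}(U) = {ν, ξ, ρ, σ} ∈ τ_X ✓.
Found U = {p12} with f^{-1}(U) = {ν, ξ} not in τ_X. Therefore f is NOT continuous.


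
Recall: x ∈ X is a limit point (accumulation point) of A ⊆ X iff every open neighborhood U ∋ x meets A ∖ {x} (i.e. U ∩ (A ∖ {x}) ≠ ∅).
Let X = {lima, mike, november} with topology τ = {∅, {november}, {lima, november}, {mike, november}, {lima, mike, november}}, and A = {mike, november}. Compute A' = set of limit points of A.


A' = {lima, mike}

For each x ∈ X, list the open sets U ∈ τ with x ∈ U, then check whether U ∩ (A ∖ {x}) ≠ ∅ for every such U.
  x = lima: opens ∋ x are {lima, november}, {lima, mike, november}; each meets A ∖ {lima}, so x IS a limit point.
  x = mike: opens ∋ x are {mike, november}, {lima, mike, november}; each meets A ∖ {mike}, so x IS a limit point.
  x = november: open {november} ∋ x has {november} ∩ (A ∖ {november}) = ∅, so x is NOT a limit point.
Collecting: A' = {lima, mike}.


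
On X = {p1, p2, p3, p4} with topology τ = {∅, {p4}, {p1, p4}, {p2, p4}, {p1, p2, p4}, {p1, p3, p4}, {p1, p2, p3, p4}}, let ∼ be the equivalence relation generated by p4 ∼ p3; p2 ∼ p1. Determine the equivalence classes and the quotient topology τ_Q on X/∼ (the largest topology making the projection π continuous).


X/∼ = {[p1=p2], [p3=p4]}; |τ_Q| = 2.

Equivalence classes: [p1=p2], [p3=p4].
Quotient map π: X → X/∼ sends p1 ↦ [p1=p2], p2 ↦ [p1=p2], p3 ↦ [p3=p4], p4 ↦ [p3=p4].
For each subset V ⊆ X/∼, compute π^{-1}(V) ⊆ X and check whether π^{-1}(V) ∈ τ. V is open in τ_Q iff π^{-1}(V) ∈ τ.
  V = {}: π^{-1}(V) = ∅ ∈ τ ✓.
  V = {[p1=p2]}: π^{-1}(V) = {p1, p2} ∉ τ ✗.
  V = {[p3=p4]}: π^{-1}(V) = {p3, p4} ∉ τ ✗.
  V = {[p1=p2], [p3=p4]}: π^{-1}(V) = {p1, p2, p3, p4} ∈ τ ✓.
Open sets in the quotient: τ_Q = {{}, {[p1=p2], [p3=p4]}} (2 elements).


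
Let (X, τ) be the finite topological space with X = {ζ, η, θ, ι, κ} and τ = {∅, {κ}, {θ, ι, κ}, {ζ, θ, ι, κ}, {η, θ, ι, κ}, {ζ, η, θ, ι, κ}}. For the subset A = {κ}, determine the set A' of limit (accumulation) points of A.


A' = {ζ, η, θ, ι}

For each x ∈ X, list the open sets U ∈ τ with x ∈ U, then check whether U ∩ (A ∖ {x}) ≠ ∅ for every such U.
  x = ζ: opens ∋ x are {ζ, θ, ι, κ}, {ζ, η, θ, ι, κ}; each meets A ∖ {ζ}, so x IS a limit point.
  x = η: opens ∋ x are {η, θ, ι, κ}, {ζ, η, θ, ι, κ}; each meets A ∖ {η}, so x IS a limit point.
  x = θ: opens ∋ x are {θ, ι, κ}, {ζ, θ, ι, κ}, {η, θ, ι, κ}, {ζ, η, θ, ι, κ}; each meets A ∖ {θ}, so x IS a limit point.
  x = ι: opens ∋ x are {θ, ι, κ}, {ζ, θ, ι, κ}, {η, θ, ι, κ}, {ζ, η, θ, ι, κ}; each meets A ∖ {ι}, so x IS a limit point.
  x = κ: open {κ} ∋ x has {κ} ∩ (A ∖ {κ}) = ∅, so x is NOT a limit point.
Collecting: A' = {ζ, η, θ, ι}.


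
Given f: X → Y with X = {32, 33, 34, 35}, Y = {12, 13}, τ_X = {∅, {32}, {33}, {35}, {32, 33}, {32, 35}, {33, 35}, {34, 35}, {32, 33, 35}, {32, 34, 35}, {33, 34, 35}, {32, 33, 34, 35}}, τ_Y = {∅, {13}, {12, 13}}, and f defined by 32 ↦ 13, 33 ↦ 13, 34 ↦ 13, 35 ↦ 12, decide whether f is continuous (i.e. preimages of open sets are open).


f is NOT continuous.

Compute f^{-1}(U) for each U ∈ τ_Y:
  U = ∅: f^{-1}(U) = ∅ ∈ τ_X ✓.
  U = {13}: f^{-1}(U) = {32, 33, 34} ∉ τ_X ✗.
  U = {12, 13}: f^{-1}(U) = {32, 33, 34, 35} ∈ τ_X ✓.
Found U = {13} with f^{-1}(U) = {32, 33, 34} not in τ_X. Therefore f is NOT continuous.


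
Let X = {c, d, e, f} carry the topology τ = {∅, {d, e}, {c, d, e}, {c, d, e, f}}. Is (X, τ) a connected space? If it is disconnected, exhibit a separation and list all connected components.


(X, τ) is connected.

Find clopen sets (U ∈ τ with X ∖ U ∈ τ):
  U = ∅, X ∖ U = {c, d, e, f} — both open, so U is clopen.
  U = {c, d, e, f}, X ∖ U = ∅ — both open, so U is clopen.
Only trivial clopens (∅ and X) exist, so (X, τ) is connected.
Compute connected components by grouping points that agree on all clopens:
  component: {c, d, e, f}


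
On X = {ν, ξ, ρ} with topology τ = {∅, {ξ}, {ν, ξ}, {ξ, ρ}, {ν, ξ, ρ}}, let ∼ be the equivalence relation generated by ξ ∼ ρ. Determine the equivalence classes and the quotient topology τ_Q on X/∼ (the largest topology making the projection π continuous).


X/∼ = {[ν], [ξ=ρ]}; |τ_Q| = 3.

Equivalence classes: [ν], [ξ=ρ].
Quotient map π: X → X/∼ sends ν ↦ [ν], ξ ↦ [ξ=ρ], ρ ↦ [ξ=ρ].
For each subset V ⊆ X/∼, compute π^{-1}(V) ⊆ X and check whether π^{-1}(V) ∈ τ. V is open in τ_Q iff π^{-1}(V) ∈ τ.
  V = {}: π^{-1}(V) = ∅ ∈ τ ✓.
  V = {[ν]}: π^{-1}(V) = {ν} ∉ τ ✗.
  V = {[ξ=ρ]}: π^{-1}(V) = {ξ, ρ} ∈ τ ✓.
  V = {[ν], [ξ=ρ]}: π^{-1}(V) = {ν, ξ, ρ} ∈ τ ✓.
Open sets in the quotient: τ_Q = {{}, {[ξ=ρ]}, {[ν], [ξ=ρ]}} (3 elements).


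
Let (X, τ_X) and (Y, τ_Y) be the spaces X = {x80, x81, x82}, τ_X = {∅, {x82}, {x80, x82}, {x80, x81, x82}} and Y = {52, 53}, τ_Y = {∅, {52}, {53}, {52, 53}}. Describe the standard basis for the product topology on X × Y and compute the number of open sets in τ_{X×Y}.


Basis B = {∅ × ∅, {x82} × {52}, {x82} × {53}, {x80, x82} × {52}, {x80, x82} × {53}, {x82} × {52, 53}, {x80, x81, x82} × {52}, {x80, x81, x82} × {53}, {x80, x82} × {52, 53}, {x80, x81, x82} × {52, 53}}; |τ_{X×Y}| = 16.

Enumerate products U × V with U ∈ τ_X, V ∈ τ_Y (deduplicated):
  ∅ × ∅ = {} (∅)
  {x82} × {52} = {(x82,52)}
  {x82} × {53} = {(x82,53)}
  {x80, x82} × {52} = {(x80,52), (x82,52)}
  {x80, x82} × {53} = {(x80,53), (x82,53)}
  {x82} × {52, 53} = {(x82,52), (x82,53)}
  {x80, x81, x82} × {52} = {(x80,52), (x81,52), (x82,52)}
  {x80, x81, x82} × {53} = {(x80,53), (x81,53), (x82,53)}
  {x80, x82} × {52, 53} = {(x80,52), (x80,53), (x82,52), (x82,53)}
  {x80, x81, x82} × {52, 53} = {(x80,52), (x80,53), (x81,52), (x81,53), (x82,52), (x82,53)}
These 10 distinct sets form the basis B.
Close under arbitrary unions to get τ_{X×Y}; counting gives |τ_{X×Y}| = 16.


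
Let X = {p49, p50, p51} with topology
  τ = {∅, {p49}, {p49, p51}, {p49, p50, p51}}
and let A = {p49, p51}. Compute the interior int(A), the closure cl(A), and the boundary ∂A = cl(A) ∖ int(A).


int(A) = {p49, p51}, cl(A) = {p49, p50, p51}, ∂A = {p50}.

Closed sets in (X, τ) are complements of opens:
  closed(X, τ) = {∅, {p50}, {p50, p51}, {p49, p50, p51}}.
int(A) = ⋃ {U ∈ τ : U ⊆ A}. Opens contained in A: ∅, {p49}, {p49, p51}.
Taking the union of these: int(A) = {p49, p51}.
cl(A) = ⋂ {C closed : A ⊆ C}. Closed sets containing A: {p49, p50, p51}.
Intersecting these: cl(A) = {p49, p50, p51}.
∂A = cl(A) ∖ int(A) = {p49, p50, p51} ∖ {p49, p51} = {p50}.


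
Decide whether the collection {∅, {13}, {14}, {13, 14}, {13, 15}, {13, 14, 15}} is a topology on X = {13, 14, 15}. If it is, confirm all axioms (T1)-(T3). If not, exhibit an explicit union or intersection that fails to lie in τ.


τ IS a topology on X.

Axiom (T1): ∅ ∈ τ? Yes; X ∈ τ? Yes.
Axiom (T2/T3): check pairwise unions and intersections of members of τ.
All pairwise intersections and unions checked — each lies in τ. Therefore τ satisfies (T1), (T2), (T3): it IS a topology on X.


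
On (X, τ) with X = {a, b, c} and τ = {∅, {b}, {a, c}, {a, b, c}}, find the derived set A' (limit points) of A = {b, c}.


A' = {a}

For each x ∈ X, list the open sets U ∈ τ with x ∈ U, then check whether U ∩ (A ∖ {x}) ≠ ∅ for every such U.
  x = a: opens ∋ x are {a, c}, {a, b, c}; each meets A ∖ {a}, so x IS a limit point.
  x = b: open {b} ∋ x has {b} ∩ (A ∖ {b}) = ∅, so x is NOT a limit point.
  x = c: open {a, c} ∋ x has {a, c} ∩ (A ∖ {c}) = ∅, so x is NOT a limit point.
Collecting: A' = {a}.
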